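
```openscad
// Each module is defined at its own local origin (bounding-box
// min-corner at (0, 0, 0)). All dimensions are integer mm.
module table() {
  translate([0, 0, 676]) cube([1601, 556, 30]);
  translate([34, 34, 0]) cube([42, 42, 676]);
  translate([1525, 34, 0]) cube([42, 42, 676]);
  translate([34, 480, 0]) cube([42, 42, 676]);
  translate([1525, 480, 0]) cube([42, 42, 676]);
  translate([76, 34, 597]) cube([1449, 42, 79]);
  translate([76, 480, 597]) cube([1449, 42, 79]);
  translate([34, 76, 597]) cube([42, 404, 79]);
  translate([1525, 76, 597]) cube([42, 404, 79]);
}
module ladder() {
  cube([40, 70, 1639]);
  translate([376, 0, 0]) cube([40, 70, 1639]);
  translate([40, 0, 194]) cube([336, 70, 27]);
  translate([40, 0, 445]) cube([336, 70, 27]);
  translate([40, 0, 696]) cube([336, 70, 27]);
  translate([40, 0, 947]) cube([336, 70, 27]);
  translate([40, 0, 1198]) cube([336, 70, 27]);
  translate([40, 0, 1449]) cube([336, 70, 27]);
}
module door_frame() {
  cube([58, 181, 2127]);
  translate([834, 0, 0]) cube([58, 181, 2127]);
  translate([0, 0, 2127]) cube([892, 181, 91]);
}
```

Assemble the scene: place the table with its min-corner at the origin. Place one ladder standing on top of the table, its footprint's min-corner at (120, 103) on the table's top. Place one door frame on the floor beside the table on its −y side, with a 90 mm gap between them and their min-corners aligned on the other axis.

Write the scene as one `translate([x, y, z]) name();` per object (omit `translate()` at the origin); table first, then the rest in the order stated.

table();
translate([120, 103, 706]) ladder();
translate([0, -271, 0]) door_frame();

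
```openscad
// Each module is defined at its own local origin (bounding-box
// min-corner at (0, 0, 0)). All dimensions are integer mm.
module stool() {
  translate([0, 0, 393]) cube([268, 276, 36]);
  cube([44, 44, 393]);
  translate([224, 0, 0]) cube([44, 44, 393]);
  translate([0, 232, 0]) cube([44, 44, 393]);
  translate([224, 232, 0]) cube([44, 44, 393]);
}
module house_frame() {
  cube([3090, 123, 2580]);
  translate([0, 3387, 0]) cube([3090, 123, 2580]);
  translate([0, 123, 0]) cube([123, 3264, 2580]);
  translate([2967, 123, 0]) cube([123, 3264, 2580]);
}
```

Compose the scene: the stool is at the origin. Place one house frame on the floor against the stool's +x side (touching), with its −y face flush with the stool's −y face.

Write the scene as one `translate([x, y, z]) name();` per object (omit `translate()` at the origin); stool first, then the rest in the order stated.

stool();
translate([268, 0, 0]) house_frame();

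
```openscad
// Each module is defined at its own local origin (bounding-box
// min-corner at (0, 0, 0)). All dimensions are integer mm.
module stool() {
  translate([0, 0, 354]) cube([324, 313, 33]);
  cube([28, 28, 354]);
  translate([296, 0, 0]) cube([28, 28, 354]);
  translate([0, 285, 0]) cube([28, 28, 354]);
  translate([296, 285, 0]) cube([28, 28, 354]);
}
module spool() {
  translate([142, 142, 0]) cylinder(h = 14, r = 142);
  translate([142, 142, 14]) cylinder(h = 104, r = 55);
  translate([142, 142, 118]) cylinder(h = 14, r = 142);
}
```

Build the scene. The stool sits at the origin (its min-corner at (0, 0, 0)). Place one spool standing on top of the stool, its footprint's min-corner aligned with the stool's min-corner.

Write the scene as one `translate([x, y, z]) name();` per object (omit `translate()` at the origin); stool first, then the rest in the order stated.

stool();
translate([0, 0, 387]) spool();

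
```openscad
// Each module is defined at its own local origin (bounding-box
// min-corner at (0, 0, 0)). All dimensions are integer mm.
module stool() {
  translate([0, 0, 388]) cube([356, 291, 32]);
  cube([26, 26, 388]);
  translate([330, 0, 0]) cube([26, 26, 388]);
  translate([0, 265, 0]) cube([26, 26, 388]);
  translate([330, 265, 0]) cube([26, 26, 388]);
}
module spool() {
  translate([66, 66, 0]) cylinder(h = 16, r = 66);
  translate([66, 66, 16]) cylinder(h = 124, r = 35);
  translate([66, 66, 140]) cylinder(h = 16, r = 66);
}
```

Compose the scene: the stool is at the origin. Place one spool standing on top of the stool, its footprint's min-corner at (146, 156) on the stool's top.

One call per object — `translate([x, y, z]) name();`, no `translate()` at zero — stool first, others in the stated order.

stool();
translate([146, 156, 420]) spool();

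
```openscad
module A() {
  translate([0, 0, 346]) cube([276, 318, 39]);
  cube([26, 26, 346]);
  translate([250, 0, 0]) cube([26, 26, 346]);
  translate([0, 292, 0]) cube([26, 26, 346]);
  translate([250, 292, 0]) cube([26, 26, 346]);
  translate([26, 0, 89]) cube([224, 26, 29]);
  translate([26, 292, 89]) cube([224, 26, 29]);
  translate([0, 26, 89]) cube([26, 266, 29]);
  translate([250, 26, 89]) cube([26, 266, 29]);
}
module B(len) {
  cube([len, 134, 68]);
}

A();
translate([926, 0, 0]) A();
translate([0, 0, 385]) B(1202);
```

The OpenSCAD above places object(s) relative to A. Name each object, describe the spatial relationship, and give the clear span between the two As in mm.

A is a stool. B is a beam. A beam spans the tops of two stools. The clear span between the two stools is 650 mm.

Second stool starts at x = 926; first ends at x = 276; clear span = 926 − 276 = 650 mm.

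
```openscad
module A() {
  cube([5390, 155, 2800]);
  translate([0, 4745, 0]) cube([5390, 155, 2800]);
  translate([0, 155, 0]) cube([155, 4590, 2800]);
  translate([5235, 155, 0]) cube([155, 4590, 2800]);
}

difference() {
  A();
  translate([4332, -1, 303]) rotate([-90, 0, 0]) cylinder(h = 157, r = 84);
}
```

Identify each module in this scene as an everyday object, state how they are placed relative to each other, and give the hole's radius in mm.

The subtracted cylinder has r = 84 mm.

A is a house frame. The house frame has a circular hole through its front wall. The hole's radius is 84 mm.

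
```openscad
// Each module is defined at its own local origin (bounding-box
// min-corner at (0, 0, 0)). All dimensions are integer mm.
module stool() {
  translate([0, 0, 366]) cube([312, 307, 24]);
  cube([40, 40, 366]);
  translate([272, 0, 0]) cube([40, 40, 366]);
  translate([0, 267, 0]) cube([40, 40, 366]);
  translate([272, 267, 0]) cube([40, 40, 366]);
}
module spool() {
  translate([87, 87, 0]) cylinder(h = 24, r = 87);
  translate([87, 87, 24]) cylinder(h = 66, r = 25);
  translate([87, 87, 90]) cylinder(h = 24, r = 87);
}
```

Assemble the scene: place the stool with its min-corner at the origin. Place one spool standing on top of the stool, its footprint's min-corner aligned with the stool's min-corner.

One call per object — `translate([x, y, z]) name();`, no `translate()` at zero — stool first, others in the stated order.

stool();
translate([0, 0, 390]) spool();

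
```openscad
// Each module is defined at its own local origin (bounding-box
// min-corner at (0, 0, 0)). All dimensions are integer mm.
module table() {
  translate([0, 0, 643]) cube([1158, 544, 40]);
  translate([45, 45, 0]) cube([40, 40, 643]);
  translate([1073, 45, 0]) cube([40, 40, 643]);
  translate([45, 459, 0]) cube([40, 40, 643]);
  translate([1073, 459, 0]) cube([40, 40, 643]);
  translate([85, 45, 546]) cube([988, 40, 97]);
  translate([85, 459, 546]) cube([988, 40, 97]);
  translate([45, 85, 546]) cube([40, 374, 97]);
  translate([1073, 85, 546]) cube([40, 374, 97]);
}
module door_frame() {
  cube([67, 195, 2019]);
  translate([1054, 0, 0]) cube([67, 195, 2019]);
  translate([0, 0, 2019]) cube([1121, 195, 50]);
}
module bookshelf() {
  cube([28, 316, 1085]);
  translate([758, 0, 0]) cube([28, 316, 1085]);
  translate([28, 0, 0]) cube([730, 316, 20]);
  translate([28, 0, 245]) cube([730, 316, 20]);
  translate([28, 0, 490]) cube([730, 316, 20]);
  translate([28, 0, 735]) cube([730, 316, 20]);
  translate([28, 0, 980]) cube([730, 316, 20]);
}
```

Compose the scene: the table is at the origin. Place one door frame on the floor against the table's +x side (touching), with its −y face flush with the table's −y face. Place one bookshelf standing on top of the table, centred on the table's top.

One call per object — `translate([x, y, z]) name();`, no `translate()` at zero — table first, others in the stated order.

table();
translate([1158, 0, 0]) door_frame();
translate([186, 114, 683]) bookshelf();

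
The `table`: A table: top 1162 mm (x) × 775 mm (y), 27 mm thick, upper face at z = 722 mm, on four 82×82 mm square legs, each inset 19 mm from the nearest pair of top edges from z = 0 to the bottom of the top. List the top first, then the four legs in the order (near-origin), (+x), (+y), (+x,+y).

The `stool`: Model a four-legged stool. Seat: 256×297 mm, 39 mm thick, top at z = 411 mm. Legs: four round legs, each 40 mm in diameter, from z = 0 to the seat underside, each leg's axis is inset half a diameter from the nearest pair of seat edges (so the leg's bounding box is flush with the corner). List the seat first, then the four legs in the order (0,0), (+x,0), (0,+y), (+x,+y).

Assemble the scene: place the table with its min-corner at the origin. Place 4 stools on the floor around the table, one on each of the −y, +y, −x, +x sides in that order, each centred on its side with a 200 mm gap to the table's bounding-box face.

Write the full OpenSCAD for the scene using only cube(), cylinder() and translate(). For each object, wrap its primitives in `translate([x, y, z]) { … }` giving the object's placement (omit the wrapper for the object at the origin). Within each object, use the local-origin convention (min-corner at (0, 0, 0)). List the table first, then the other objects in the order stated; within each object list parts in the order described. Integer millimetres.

translate([0, 0, 695]) cube([1162, 775, 27]);
translate([19, 19, 0]) cube([82, 82, 695]);
translate([1061, 19, 0]) cube([82, 82, 695]);
translate([19, 674, 0]) cube([82, 82, 695]);
translate([1061, 674, 0]) cube([82, 82, 695]);
translate([453, -497, 0]) {
  translate([0, 0, 372]) cube([256, 297, 39]);
  translate([20, 20, 0]) cylinder(h = 372, r = 20);
  translate([236, 20, 0]) cylinder(h = 372, r = 20);
  translate([20, 277, 0]) cylinder(h = 372, r = 20);
  translate([236, 277, 0]) cylinder(h = 372, r = 20);
}
translate([453, 975, 0]) {
  translate([0, 0, 372]) cube([256, 297, 39]);
  translate([20, 20, 0]) cylinder(h = 372, r = 20);
  translate([236, 20, 0]) cylinder(h = 372, r = 20);
  translate([20, 277, 0]) cylinder(h = 372, r = 20);
  translate([236, 277, 0]) cylinder(h = 372, r = 20);
}
translate([-456, 239, 0]) {
  translate([0, 0, 372]) cube([256, 297, 39]);
  translate([20, 20, 0]) cylinder(h = 372, r = 20);
  translate([236, 20, 0]) cylinder(h = 372, r = 20);
  translate([20, 277, 0]) cylinder(h = 372, r = 20);
  translate([236, 277, 0]) cylinder(h = 372, r = 20);
}
translate([1362, 239, 0]) {
  translate([0, 0, 372]) cube([256, 297, 39]);
  translate([20, 20, 0]) cylinder(h = 372, r = 20);
  translate([236, 20, 0]) cylinder(h = 372, r = 20);
  translate([20, 277, 0]) cylinder(h = 372, r = 20);
  translate([236, 277, 0]) cylinder(h = 372, r = 20);
}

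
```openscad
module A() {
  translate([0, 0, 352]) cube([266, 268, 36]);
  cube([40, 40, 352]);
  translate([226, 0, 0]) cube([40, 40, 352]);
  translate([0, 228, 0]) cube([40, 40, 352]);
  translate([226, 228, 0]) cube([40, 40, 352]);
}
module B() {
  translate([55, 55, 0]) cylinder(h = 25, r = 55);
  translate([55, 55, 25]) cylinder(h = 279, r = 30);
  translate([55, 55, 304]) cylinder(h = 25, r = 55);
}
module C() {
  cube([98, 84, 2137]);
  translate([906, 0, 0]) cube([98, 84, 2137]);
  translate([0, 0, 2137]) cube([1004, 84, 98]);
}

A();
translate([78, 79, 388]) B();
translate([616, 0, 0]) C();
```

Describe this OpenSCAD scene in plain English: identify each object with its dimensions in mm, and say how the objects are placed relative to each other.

A is a simple wooden stool: a rectangular seat 266 mm (x) by 268 mm (y), 36 mm thick, top face at z = 388 mm, on four square legs, each 40×40 mm in cross-section. The legs rest on z = 0, each flush with a corner of the seat.

B is a spool: two coaxial disc flanges of radius 55 mm and thickness 25 mm, joined by a core cylinder of radius 30 mm and height 279 mm. The lower flange rests on z = 0 and the three cylinders share a vertical axis.

C is a door frame. The clear opening is 808 mm wide and 2137 mm high. Two 98 mm wide jambs, 84 mm deep, stand either side of the opening from the floor to the top of the opening. A 98 mm thick head sits across the top of both jambs, spanning the full outside width of the frame.

The spool is on top of the stool, centred. The door frame is on the floor beside the stool on its +x side.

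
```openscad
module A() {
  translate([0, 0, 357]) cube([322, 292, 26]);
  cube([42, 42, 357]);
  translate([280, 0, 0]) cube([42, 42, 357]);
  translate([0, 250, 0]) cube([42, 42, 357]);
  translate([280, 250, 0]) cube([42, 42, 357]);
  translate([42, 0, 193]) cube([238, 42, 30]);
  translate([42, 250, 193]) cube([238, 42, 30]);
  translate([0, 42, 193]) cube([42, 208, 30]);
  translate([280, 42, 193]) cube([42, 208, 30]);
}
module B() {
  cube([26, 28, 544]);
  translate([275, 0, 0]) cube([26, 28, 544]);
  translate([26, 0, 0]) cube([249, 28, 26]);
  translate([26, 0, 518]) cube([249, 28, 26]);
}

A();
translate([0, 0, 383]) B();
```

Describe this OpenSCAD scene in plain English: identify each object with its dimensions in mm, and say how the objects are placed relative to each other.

A is a four-legged stool. The seat is a 322×292×26 mm slab whose top surface is at z = 383 mm; four square legs, each 42×42 mm in cross-section, run from the floor (z = 0) to the underside of the seat, each flush with a corner of the seat. Four stretchers, 42 mm wide and 30 mm tall, connect adjacent legs with their undersides at z = 193 mm, each running between the inner faces of the legs it joins and aligned with the legs' outer faces on the other axis.

B is a rectangular picture frame lying in the x–z plane (depth along y). The opening is 249 mm wide (x) by 492 mm tall (z), surrounded by a border 26 mm wide on all four sides. The frame is 28 mm deep and is made of two full-height vertical stiles with two horizontal rails fitted between them.

The picture frame is on top of the stool.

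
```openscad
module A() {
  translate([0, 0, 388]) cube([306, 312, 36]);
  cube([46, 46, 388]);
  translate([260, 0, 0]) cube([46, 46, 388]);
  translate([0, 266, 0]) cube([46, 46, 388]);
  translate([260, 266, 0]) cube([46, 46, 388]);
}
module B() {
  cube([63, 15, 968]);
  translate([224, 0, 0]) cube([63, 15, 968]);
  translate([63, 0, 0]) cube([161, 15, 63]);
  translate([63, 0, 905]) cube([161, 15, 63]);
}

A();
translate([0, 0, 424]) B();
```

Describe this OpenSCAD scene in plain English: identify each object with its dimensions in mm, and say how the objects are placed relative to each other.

A is a four-legged stool. The seat is 306×312 mm, 36 mm thick, top at z = 424 mm. It stands on four square legs, each 46×46 mm in cross-section, from z = 0 to the seat underside, each flush with a corner of the seat.

B is a picture frame with a 161×842 mm rectangular opening (x by z) and a uniform 63 mm border on every side. Frame depth is 15 mm along y. It is built from two vertical stiles running the full outside height and two horizontal rails spanning the gap between the stiles.

The picture frame is on top of the stool.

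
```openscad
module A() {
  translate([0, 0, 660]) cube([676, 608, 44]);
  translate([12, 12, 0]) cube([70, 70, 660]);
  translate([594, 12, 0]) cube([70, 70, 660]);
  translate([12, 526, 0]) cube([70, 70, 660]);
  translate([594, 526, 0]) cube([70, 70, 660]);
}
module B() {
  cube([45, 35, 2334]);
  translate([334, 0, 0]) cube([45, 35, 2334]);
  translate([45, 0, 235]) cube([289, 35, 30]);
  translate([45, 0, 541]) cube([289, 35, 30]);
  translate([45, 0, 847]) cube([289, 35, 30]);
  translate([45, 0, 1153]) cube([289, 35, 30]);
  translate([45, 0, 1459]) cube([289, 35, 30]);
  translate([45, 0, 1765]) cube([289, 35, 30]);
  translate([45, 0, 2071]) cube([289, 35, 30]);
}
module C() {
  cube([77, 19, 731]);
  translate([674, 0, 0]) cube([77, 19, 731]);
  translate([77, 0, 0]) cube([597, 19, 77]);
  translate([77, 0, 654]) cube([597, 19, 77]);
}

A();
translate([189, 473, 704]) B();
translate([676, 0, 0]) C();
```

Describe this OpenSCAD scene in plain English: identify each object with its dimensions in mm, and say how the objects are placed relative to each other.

A is a table with a 676×608 mm rectangular top, 44 mm thick, top surface at z = 704 mm, supported by four 70×70 mm square legs, each inset 12 mm from the nearest pair of top edges, running from the floor.

B is a wooden ladder with two side rails of 45×35 mm section and 2334 mm height, set 379 mm apart overall. Between them run 7 rectangular rungs (35 mm deep, 30 mm thick), front faces flush with the rails' −y face. The bottom of the first rung is 235 mm above the floor and each subsequent rung is 306 mm higher than the one below.

C is a rectangular picture frame lying in the x–z plane (depth along y). The opening is 597 mm wide (x) by 577 mm tall (z), surrounded by a border 77 mm wide on all four sides. The frame is 19 mm deep and is made of two full-height vertical stiles with two horizontal rails fitted between them.

The ladder is on top of the table. The picture frame is against the table's +x side, with their −y faces flush.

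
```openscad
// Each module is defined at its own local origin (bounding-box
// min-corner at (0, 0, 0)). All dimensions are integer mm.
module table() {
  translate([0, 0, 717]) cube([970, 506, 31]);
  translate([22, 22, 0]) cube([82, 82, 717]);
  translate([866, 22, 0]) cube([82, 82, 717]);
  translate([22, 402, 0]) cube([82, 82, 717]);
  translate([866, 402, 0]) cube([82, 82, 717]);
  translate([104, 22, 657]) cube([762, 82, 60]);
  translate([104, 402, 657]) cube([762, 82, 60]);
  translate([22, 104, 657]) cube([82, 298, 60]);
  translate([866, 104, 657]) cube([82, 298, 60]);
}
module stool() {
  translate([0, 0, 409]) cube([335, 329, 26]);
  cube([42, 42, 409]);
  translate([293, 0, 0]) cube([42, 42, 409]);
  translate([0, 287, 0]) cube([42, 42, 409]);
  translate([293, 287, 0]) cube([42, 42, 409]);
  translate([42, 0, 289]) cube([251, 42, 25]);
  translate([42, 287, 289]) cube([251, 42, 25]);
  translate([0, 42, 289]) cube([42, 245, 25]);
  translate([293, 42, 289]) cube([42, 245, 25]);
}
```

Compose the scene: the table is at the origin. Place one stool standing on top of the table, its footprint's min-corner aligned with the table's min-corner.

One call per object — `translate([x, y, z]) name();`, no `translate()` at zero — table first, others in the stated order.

table();
translate([0, 0, 748]) stool();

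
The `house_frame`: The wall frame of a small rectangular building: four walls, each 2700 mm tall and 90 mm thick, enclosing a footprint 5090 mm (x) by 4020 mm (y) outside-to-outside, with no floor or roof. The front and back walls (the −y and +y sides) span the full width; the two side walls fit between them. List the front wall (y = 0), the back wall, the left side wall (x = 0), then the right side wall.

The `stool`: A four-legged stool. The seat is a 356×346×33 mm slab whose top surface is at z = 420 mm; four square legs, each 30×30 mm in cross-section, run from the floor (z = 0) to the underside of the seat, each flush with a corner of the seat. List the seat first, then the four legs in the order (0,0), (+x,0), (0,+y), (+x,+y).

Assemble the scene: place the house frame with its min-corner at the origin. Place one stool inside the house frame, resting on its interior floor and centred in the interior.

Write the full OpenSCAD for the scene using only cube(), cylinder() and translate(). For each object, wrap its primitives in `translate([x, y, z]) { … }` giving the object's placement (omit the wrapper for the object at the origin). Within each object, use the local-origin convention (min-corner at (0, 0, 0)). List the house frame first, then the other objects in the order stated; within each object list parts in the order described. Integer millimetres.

cube([5090, 90, 2700]);
translate([0, 3930, 0]) cube([5090, 90, 2700]);
translate([0, 90, 0]) cube([90, 3840, 2700]);
translate([5000, 90, 0]) cube([90, 3840, 2700]);
translate([2367, 1837, 0]) {
  translate([0, 0, 387]) cube([356, 346, 33]);
  cube([30, 30, 387]);
  translate([326, 0, 0]) cube([30, 30, 387]);
  translate([0, 316, 0]) cube([30, 30, 387]);
  translate([326, 316, 0]) cube([30, 30, 387]);
}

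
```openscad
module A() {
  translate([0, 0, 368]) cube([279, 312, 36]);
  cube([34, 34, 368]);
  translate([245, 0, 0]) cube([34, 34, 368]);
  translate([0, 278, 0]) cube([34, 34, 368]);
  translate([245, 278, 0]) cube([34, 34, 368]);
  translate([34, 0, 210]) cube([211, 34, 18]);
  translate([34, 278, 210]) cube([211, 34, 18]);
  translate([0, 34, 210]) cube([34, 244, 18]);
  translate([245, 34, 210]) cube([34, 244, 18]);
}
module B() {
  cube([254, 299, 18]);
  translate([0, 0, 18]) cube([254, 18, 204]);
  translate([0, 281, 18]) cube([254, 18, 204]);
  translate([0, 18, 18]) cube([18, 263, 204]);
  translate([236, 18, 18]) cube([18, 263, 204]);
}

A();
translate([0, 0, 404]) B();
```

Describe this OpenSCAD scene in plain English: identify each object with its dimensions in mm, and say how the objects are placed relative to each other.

A is a simple wooden stool: a rectangular seat 279 mm (x) by 312 mm (y), 36 mm thick, top face at z = 404 mm, on four square legs, each 34×34 mm in cross-section. The legs rest on z = 0, each flush with a corner of the seat. Four stretchers, 34 mm wide and 18 mm tall, connect adjacent legs with their undersides at z = 210 mm, each running between the inner faces of the legs it joins and aligned with the legs' outer faces on the other axis.

B is an open storage box with external size 254×299×222 mm and wall thickness 18 mm (the base is also 18 mm thick). The base covers the whole footprint; the four walls stand on the base, with the y-facing walls full-width and the x-facing walls fitting between their inner faces.

The open box is on top of the stool.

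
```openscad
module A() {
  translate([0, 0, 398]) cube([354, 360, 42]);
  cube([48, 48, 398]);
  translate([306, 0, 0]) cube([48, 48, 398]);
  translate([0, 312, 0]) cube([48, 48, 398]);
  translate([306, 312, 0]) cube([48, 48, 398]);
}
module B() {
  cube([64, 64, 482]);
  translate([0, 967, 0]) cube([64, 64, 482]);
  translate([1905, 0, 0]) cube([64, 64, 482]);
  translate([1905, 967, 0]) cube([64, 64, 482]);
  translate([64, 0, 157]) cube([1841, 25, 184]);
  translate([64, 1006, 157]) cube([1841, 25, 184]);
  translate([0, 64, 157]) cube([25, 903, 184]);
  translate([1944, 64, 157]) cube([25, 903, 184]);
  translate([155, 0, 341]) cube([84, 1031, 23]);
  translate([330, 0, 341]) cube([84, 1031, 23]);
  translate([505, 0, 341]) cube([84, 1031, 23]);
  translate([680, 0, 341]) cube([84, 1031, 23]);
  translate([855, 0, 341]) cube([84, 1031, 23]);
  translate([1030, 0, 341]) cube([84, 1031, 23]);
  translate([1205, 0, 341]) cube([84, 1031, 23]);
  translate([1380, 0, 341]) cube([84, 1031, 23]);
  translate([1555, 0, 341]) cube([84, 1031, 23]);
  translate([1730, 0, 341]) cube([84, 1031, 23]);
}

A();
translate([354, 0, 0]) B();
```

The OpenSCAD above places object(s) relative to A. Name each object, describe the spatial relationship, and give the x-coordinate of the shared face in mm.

The stool's +x face and the bed frame's −x face are both at x = 354 mm.

A is a stool. B is a bed frame. The bed frame is against the stool's +x side, with their −y faces flush. The x-coordinate of the shared face is 354 mm.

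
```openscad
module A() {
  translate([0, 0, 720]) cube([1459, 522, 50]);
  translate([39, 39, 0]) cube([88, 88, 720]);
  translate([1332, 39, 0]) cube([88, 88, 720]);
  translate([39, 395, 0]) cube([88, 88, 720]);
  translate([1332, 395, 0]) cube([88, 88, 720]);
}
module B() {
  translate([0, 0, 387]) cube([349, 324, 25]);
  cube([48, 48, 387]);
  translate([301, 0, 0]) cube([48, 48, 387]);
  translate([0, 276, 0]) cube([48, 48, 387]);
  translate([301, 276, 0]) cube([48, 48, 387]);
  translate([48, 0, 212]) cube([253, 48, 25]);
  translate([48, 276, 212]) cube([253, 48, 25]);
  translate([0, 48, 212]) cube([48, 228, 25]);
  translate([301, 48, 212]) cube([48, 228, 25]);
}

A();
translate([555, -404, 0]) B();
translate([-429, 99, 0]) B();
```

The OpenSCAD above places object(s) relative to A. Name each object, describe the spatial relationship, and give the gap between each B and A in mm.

Each stool's nearest face is 80 mm from the table's bounding box.

A is a table. B is a stool. Two stools sit around the table at the −y, −x sides. The gap between each stool and the table is 80 mm.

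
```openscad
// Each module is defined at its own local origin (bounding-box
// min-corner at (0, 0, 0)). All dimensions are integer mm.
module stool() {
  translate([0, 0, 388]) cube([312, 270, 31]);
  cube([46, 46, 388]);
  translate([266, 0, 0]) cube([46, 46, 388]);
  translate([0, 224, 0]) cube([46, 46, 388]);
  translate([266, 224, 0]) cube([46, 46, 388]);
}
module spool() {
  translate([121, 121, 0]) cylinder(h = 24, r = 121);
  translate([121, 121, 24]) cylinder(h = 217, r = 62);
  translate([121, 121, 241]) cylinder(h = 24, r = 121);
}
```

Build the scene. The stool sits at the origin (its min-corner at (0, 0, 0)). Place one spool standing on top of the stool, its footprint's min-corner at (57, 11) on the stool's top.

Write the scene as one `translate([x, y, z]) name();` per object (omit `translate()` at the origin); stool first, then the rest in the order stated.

stool();
translate([57, 11, 419]) spool();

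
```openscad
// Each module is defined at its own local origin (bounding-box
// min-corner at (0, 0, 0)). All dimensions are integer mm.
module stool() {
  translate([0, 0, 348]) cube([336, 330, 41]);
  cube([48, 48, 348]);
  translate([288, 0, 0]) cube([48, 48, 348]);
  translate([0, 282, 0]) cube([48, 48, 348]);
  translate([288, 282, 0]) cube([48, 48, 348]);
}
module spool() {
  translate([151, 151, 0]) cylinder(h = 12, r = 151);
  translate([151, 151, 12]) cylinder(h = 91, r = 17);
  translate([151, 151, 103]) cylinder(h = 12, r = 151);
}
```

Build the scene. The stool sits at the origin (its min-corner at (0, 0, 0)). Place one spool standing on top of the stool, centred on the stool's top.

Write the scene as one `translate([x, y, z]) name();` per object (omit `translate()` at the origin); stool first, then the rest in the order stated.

stool();
translate([17, 14, 389]) spool();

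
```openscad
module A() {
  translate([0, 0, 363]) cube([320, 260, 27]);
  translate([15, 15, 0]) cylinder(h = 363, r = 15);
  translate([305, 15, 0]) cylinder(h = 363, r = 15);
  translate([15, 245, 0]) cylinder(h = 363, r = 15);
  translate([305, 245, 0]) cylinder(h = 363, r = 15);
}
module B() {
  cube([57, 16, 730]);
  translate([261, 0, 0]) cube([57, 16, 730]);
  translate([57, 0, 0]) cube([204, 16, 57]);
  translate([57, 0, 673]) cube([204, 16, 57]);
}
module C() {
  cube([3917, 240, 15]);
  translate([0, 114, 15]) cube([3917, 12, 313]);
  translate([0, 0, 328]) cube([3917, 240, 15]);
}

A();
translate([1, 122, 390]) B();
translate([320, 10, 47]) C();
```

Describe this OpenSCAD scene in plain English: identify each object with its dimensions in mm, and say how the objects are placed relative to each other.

A is a four-legged stool. The seat is a 320×260×27 mm slab whose top surface is at z = 390 mm; four round legs, each 30 mm in diameter, run from the floor (z = 0) to the underside of the seat, each leg's axis is inset half a diameter from the nearest pair of seat edges (so the leg's bounding box is flush with the corner).

B is a picture frame with a 204×616 mm rectangular opening (x by z) and a uniform 57 mm border on every side. Frame depth is 16 mm along y. It is built from two vertical stiles running the full outside height and two horizontal rails spanning the gap between the stiles.

C is an I-beam lying along x, 3917 mm long. Overall section height 343 mm. Two flanges 240 mm wide (y) and 15 mm thick, one on the floor and one at the top; a web 12 mm thick runs between them, centred on the flange width.

The picture frame is on top of the stool, centred. The I-beam is beside the stool with their tops flush at z = 390.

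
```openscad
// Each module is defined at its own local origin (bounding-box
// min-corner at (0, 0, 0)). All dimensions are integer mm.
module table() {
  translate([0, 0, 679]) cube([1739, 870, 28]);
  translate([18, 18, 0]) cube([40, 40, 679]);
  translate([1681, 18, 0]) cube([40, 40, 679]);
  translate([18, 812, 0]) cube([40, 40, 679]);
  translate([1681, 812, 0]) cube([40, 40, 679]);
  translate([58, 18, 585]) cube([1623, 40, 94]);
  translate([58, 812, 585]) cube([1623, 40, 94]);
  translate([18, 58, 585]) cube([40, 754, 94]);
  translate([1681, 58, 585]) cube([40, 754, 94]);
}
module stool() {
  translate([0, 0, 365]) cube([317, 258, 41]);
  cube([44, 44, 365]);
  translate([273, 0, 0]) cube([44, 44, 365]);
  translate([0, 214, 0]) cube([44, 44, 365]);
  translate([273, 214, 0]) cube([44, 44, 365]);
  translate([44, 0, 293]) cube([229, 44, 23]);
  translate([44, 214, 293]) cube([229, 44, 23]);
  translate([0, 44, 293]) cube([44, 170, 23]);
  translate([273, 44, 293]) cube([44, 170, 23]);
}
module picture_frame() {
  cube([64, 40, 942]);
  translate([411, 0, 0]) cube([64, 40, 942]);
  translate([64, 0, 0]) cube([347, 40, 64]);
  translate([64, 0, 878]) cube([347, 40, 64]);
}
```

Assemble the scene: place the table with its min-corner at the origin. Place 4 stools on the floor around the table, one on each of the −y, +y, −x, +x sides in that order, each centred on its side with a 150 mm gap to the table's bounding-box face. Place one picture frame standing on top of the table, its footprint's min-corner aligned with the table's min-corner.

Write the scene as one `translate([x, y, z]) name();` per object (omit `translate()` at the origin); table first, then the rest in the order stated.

table();
translate([711, -408, 0]) stool();
translate([711, 1020, 0]) stool();
translate([-467, 306, 0]) stool();
translate([1889, 306, 0]) stool();
translate([0, 0, 707]) picture_frame();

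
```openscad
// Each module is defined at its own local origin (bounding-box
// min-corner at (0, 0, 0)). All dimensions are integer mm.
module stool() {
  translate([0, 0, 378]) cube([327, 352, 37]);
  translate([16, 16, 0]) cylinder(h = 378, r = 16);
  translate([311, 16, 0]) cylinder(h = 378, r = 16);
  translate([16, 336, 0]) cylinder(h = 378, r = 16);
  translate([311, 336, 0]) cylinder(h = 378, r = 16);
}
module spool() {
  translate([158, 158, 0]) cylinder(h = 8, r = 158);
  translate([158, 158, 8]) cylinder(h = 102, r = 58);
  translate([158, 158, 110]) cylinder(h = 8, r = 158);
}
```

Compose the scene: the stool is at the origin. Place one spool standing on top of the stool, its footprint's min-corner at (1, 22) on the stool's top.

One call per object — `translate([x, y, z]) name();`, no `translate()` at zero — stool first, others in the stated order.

stool();
translate([1, 22, 415]) spool();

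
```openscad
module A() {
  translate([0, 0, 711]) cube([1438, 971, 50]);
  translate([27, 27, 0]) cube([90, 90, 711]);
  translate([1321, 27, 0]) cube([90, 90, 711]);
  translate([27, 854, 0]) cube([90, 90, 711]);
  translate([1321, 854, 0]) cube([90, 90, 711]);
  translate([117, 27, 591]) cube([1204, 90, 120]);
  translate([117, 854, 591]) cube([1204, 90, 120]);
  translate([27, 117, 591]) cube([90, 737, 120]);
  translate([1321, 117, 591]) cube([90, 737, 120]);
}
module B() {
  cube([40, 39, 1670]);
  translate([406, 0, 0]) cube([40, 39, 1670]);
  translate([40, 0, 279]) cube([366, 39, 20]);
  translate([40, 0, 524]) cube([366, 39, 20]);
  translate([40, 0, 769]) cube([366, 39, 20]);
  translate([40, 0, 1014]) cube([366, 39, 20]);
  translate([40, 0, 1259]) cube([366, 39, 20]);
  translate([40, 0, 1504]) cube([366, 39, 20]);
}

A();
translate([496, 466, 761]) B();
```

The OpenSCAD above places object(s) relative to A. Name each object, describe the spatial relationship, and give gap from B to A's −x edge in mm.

A is a table. B is a ladder. The ladder is on top of the table, centred. The gap from the ladder to the table's −x edge is 496 mm.

The ladder's min-x is at 496; the table's min-x is 0; gap = 496 mm.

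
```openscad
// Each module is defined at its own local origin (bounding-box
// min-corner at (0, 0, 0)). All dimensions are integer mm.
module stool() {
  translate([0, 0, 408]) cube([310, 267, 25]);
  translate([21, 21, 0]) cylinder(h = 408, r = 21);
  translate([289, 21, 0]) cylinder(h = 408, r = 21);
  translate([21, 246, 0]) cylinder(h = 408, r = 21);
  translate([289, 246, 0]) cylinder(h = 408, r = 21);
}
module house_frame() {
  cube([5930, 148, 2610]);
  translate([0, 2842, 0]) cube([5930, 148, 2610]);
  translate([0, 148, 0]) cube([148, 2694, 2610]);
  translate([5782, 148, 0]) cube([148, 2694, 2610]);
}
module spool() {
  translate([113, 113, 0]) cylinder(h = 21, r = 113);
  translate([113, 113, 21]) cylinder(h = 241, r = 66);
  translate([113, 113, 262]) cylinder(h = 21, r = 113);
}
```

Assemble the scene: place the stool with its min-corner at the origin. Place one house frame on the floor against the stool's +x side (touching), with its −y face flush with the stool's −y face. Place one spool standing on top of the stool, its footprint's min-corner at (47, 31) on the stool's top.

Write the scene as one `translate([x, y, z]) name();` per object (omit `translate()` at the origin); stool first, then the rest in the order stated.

stool();
translate([310, 0, 0]) house_frame();
translate([47, 31, 433]) spool();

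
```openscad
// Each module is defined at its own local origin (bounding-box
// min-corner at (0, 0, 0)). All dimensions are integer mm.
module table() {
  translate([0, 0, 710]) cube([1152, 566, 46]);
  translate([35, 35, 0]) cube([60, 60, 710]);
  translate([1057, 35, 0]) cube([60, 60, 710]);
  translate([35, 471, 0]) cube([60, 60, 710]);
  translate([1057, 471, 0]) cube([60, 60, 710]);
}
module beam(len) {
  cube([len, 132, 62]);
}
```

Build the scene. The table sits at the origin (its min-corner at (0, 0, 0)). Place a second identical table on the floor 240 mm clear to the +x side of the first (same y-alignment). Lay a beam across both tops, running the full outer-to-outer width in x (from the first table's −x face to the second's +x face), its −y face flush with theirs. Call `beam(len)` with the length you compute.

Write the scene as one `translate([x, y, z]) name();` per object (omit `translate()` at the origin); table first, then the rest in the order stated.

table();
translate([1392, 0, 0]) table();
translate([0, 0, 756]) beam(2544);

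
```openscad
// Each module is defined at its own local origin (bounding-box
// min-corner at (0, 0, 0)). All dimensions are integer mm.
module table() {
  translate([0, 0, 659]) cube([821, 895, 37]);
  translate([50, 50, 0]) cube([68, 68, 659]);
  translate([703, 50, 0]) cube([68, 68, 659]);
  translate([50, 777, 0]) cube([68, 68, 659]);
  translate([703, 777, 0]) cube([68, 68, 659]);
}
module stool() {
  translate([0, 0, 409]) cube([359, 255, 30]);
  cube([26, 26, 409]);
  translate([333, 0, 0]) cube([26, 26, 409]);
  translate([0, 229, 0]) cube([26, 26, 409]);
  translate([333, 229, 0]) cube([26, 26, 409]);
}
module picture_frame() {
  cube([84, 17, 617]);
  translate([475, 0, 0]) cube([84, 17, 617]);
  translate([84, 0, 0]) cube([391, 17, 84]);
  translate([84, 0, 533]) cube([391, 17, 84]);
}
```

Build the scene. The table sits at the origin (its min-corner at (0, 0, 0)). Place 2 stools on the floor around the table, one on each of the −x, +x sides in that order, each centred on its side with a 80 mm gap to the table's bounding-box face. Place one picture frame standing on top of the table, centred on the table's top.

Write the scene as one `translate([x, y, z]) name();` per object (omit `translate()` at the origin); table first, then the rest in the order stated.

table();
translate([-439, 320, 0]) stool();
translate([901, 320, 0]) stool();
translate([131, 439, 696]) picture_frame();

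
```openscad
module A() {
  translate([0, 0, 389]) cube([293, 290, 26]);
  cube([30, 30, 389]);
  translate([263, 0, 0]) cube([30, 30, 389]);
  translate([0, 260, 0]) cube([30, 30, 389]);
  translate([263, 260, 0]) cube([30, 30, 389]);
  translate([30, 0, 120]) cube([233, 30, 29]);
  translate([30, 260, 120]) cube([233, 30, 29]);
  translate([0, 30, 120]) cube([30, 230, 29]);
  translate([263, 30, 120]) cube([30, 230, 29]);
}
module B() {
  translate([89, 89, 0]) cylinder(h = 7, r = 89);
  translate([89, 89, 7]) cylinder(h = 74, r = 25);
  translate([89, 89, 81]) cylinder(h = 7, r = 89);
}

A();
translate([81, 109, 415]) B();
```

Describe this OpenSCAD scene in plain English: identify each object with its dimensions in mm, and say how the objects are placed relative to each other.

A is a four-legged stool. The seat is 293×290 mm, 26 mm thick, top at z = 415 mm. It stands on four square legs, each 30×30 mm in cross-section, from z = 0 to the seat underside, each flush with a corner of the seat. Four stretchers, 30 mm wide and 29 mm tall, connect adjacent legs with their undersides at z = 120 mm, each running between the inner faces of the legs it joins and aligned with the legs' outer faces on the other axis.

B is a spool: two coaxial disc flanges of radius 89 mm and thickness 7 mm, joined by a core cylinder of radius 25 mm and height 74 mm. The lower flange rests on z = 0 and the three cylinders share a vertical axis.

The spool is on top of the stool.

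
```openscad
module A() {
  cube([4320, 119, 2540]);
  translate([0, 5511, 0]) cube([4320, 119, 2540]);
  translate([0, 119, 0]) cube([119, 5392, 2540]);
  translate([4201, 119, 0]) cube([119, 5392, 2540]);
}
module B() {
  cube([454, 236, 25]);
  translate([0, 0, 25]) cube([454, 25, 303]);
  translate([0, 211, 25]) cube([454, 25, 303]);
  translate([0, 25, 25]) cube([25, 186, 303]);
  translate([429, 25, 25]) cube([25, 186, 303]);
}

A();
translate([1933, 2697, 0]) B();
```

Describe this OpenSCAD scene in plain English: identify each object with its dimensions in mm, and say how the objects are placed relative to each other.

A is the wall frame of a small rectangular building: four walls, each 2540 mm tall and 119 mm thick, enclosing a footprint 4320 mm (x) by 5630 mm (y) outside-to-outside, with no floor or roof. The front and back walls (the −y and +y sides) span the full width; the two side walls fit between them.

B is an open storage box with external size 454×236×328 mm and wall thickness 25 mm (the base is also 25 mm thick). The base covers the whole footprint; the four walls stand on the base, with the y-facing walls full-width and the x-facing walls fitting between their inner faces.

The open box sits inside the house frame, centred.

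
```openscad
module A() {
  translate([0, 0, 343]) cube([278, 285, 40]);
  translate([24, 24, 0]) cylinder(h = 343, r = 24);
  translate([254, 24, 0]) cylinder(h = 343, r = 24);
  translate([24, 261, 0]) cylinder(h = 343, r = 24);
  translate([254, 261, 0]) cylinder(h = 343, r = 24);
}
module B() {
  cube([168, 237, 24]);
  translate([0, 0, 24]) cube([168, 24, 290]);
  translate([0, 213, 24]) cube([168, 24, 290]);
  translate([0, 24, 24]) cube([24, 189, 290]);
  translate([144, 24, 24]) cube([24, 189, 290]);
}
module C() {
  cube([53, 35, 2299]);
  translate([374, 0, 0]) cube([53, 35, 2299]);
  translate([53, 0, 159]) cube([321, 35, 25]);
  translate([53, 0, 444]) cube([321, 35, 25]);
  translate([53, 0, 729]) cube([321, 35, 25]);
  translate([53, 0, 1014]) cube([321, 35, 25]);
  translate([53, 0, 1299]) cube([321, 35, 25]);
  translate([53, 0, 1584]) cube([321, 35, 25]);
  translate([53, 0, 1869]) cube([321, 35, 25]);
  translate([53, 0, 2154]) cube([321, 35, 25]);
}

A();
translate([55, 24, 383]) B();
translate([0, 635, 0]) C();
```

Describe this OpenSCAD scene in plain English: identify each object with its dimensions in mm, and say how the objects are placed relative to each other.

A is a four-legged stool. The seat is a 278×285×40 mm slab whose top surface is at z = 383 mm; four round legs, each 48 mm in diameter, run from the floor (z = 0) to the underside of the seat, each leg's axis is inset half a diameter from the nearest pair of seat edges (so the leg's bounding box is flush with the corner).

B is an open storage box with external size 168×237×314 mm and wall thickness 24 mm (the base is also 24 mm thick). The base covers the whole footprint; the four walls stand on the base, with the y-facing walls full-width and the x-facing walls fitting between their inner faces.

C is a straight ladder. Two 53×35 mm vertical rails, 2299 mm tall, stand 427 mm apart (outside-to-outside) with their front faces coplanar on the −y side. 8 rungs, each 35 mm deep and 25 mm tall, span between the inner faces of the rails, front faces flush with the rails. The lowest rung's underside is at z = 159 mm and rungs are spaced 285 mm apart (underside to underside).

The open box is on top of the stool, centred. The ladder is on the floor beside the stool on its +y side.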